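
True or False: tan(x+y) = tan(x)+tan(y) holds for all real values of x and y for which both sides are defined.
False.

Claim: tan(x+y) = tan(x)+tan(y).
Test a specific point where both sides are defined: x = -π/6, y = -π/4.
LHS = tan(x+y) ≈ -3.7321
RHS = tan(x)+tan(y) ≈ -1.5774
Since -3.7321 ≠ -1.5774, the equation fails at this point, so it cannot hold for all real values of x and y for which both sides are defined.
The correct formula is tan(x+y) = (tan(x) + tan(y))/(1 - tan(x)tan(y)).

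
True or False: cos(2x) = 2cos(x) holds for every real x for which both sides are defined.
Claim: cos(2x) = 2cos(x).
Test a specific point where both sides are defined: x = 2π/3.
LHS = cos(2x) ≈ -0.5000
RHS = 2cos(x) ≈ -1.0000
Since -0.5000 ≠ -1.0000, the equation fails at this point, so it cannot hold for every real x for which both sides are defined.
The correct double-angle formula is cos(2x) = cos²x - sin²x.

Conclusion: False.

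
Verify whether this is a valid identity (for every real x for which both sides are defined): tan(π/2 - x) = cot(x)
Yes, this is an identity.

Claim: tan(π/2 - x) = cot(x).
Reasoning: tan(π/2 - x) = sin(π/2 - x)/cos(π/2 - x) = cos(x)/sin(x) = cot(x), using the cofunction identities sin(π/2 - x) = cos(x) and cos(π/2 - x) = sin(x).
So the two sides agree for every real x for which both sides are defined.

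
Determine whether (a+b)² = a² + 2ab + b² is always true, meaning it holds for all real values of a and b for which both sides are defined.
Claim: (a+b)² = a² + 2ab + b².
Reasoning: Expand: (a+b)² = (a+b)(a+b) = a·a + a·b + b·a + b·b = a² + 2ab + b².
So the two sides agree for all real values of a and b for which both sides are defined.

Conclusion: Yes, this is an identity.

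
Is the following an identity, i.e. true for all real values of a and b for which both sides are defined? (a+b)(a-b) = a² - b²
Claim: (a+b)(a-b) = a² - b².
Reasoning: Expand: (a+b)(a-b) = a² - ab + ba - b² = a² - b² (the cross terms cancel).
So the two sides agree for all real values of a and b for which both sides are defined.

Conclusion: Yes, this is an identity.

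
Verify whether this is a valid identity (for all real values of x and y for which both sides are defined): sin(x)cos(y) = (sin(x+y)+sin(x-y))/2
Yes, this is an identity.

Claim: sin(x)cos(y) = (sin(x+y)+sin(x-y))/2.
Reasoning: sin(x+y) = sin(x)cos(y) + cos(x)sin(y) and sin(x-y) = sin(x)cos(y) - cos(x)sin(y). Adding, sin(x+y) + sin(x-y) = 2sin(x)cos(y); divide by 2.
So the two sides agree for all real values of x and y for which both sides are defined.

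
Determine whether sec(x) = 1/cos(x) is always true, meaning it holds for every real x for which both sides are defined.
Yes, this is an identity.

Claim: sec(x) = 1/cos(x).
Reasoning: sec(x) is by definition the reciprocal of cos(x), wherever cos(x) ≠ 0.
So the two sides agree for every real x for which both sides are defined.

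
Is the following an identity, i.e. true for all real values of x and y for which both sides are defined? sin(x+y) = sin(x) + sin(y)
Claim: sin(x+y) = sin(x) + sin(y).
Test a specific point where both sides are defined: x = π/6, y = π/2.
LHS = sin(x+y) ≈ 0.8660
RHS = sin(x) + sin(y) ≈ 1.5000
Since 0.8660 ≠ 1.5000, the equation fails at this point, so it cannot hold for all real values of x and y for which both sides are defined.
The correct expansion is sin(x+y) = sin(x)cos(y) + cos(x)sin(y); sine is not additive.

Conclusion: No, this is NOT an identity.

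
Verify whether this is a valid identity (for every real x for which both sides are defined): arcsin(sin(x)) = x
No, this is NOT an identity.

Claim: arcsin(sin(x)) = x.
Test a specific point where both sides are defined: x = 3π/4.
LHS = arcsin(sin(x)) ≈ 0.7854
RHS = x ≈ 2.3562
Since 0.7854 ≠ 2.3562, the equation fails at this point, so it cannot hold for every real x for which both sides are defined.
arcsin only returns values in [-π/2, π/2], so arcsin(sin(x)) = x holds only for x in that interval, not for all real x.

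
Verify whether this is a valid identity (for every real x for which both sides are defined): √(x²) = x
No, this is NOT an identity.

Claim: √(x²) = x.
Test a specific point where both sides are defined: x = -1.
LHS = √(x²) ≈ 1.0000
RHS = x ≈ -1.0000
Since 1.0000 ≠ -1.0000, the equation fails at this point, so it cannot hold for every real x for which both sides are defined.
√(x²) = |x|, which differs from x whenever x < 0 (both sides are defined for every real x).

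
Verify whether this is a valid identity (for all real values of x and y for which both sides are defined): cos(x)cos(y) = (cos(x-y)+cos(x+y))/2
Claim: cos(x)cos(y) = (cos(x-y)+cos(x+y))/2.
Reasoning: cos(x-y) = cos(x)cos(y) + sin(x)sin(y) and cos(x+y) = cos(x)cos(y) - sin(x)sin(y). Adding, cos(x-y) + cos(x+y) = 2cos(x)cos(y); divide by 2.
So the two sides agree for all real values of x and y for which both sides are defined.

Conclusion: Yes, this is an identity.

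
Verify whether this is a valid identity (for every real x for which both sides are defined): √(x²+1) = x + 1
No, this is NOT an identity.

Claim: √(x²+1) = x + 1.
Test a specific point where both sides are defined: x = -3.
LHS = √(x²+1) ≈ 3.1623
RHS = x + 1 ≈ -2.0000
Since 3.1623 ≠ -2.0000, the equation fails at this point, so it cannot hold for every real x for which both sides are defined.
(x+1)² = x² + 2x + 1 ≠ x² + 1 unless x = 0.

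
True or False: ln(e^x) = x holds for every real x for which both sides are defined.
Claim: ln(e^x) = x.
Reasoning: ln is the inverse of the exponential: ln(e^x) asks for the exponent p with e^p = e^x, and since e^p is one-to-one that exponent is p = x.
So the two sides agree for every real x for which both sides are defined.

Conclusion: True.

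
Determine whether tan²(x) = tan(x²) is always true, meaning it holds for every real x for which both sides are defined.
Claim: tan²(x) = tan(x²).
Test a specific point where both sides are defined: x = π.
LHS = tan²(x) ≈ 0.0000
RHS = tan(x²) ≈ 0.4767
Since 0.0000 ≠ 0.4767, the equation fails at this point, so it cannot hold for every real x for which both sides are defined.
tan²(x) means (tan x)², squaring the output; tan(x²) squares the input. These are different functions.

Conclusion: No, this is NOT an identity.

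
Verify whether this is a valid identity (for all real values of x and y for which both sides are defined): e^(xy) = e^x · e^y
Claim: e^(xy) = e^x · e^y.
Test a specific point where both sides are defined: x = 5, y = -1.
LHS = e^(xy) ≈ 0.0067
RHS = e^x · e^y ≈ 54.5982
Since 0.0067 ≠ 54.5982, the equation fails at this point, so it cannot hold for all real values of x and y for which both sides are defined.
e^x · e^y = e^(x+y), not e^(xy).

Conclusion: No, this is NOT an identity.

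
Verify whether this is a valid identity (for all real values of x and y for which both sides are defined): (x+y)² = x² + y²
No, this is NOT an identity.

Claim: (x+y)² = x² + y².
Test a specific point where both sides are defined: x = 2, y = 3.
LHS = (x+y)² ≈ 25.0000
RHS = x² + y² ≈ 13.0000
Since 25.0000 ≠ 13.0000, the equation fails at this point, so it cannot hold for all real values of x and y for which both sides are defined.
The correct expansion is (x+y)² = x² + 2xy + y²; the cross term 2xy is missing.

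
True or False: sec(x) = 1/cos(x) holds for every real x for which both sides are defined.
Claim: sec(x) = 1/cos(x).
Reasoning: sec(x) is by definition the reciprocal of cos(x), wherever cos(x) ≠ 0.
So the two sides agree for every real x for which both sides are defined.

Conclusion: True.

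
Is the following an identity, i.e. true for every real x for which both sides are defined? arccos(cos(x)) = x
No, this is NOT an identity.

Claim: arccos(cos(x)) = x.
Test a specific point where both sides are defined: x = -π/6.
LHS = arccos(cos(x)) ≈ 0.5236
RHS = x ≈ -0.5236
Since 0.5236 ≠ -0.5236, the equation fails at this point, so it cannot hold for every real x for which both sides are defined.
arccos only returns values in [0, π], so arccos(cos(x)) = x holds only for x in that interval, not for all real x.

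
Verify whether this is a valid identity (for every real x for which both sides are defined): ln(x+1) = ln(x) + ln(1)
No, this is NOT an identity.

Claim: ln(x+1) = ln(x) + ln(1).
Test a specific point where both sides are defined: x = 4.
LHS = ln(x+1) ≈ 1.6094
RHS = ln(x) + ln(1) ≈ 1.3863
Since 1.6094 ≠ 1.3863, the equation fails at this point, so it cannot hold for every real x for which both sides are defined.
ln(1) = 0, so the right side is just ln(x), which differs from ln(x+1).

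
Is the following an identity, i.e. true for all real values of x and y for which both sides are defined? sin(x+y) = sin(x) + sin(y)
No, this is NOT an identity.

Claim: sin(x+y) = sin(x) + sin(y).
Test a specific point where both sides are defined: x = π/4, y = -π/3.
LHS = sin(x+y) ≈ -0.2588
RHS = sin(x) + sin(y) ≈ -0.1589
Since -0.2588 ≠ -0.1589, the equation fails at this point, so it cannot hold for all real values of x and y for which both sides are defined.
The correct expansion is sin(x+y) = sin(x)cos(y) + cos(x)sin(y); sine is not additive.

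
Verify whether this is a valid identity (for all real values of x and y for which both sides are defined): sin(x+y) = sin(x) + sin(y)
Claim: sin(x+y) = sin(x) + sin(y).
Test a specific point where both sides are defined: x = π/3, y = -π/6.
LHS = sin(x+y) ≈ 0.5000
RHS = sin(x) + sin(y) ≈ 0.3660
Since 0.5000 ≠ 0.3660, the equation fails at this point, so it cannot hold for all real values of x and y for which both sides are defined.
The correct expansion is sin(x+y) = sin(x)cos(y) + cos(x)sin(y); sine is not additive.

Conclusion: No, this is NOT an identity.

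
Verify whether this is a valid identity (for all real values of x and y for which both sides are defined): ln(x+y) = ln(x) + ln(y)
Claim: ln(x+y) = ln(x) + ln(y).
Test a specific point where both sides are defined: x = 5, y = 4.
LHS = ln(x+y) ≈ 2.1972
RHS = ln(x) + ln(y) ≈ 2.9957
Since 2.1972 ≠ 2.9957, the equation fails at this point, so it cannot hold for all real values of x and y for which both sides are defined.
ln(x) + ln(y) = ln(xy), not ln(x+y).

Conclusion: No, this is NOT an identity.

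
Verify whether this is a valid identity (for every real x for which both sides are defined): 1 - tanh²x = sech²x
Yes, this is an identity.

Claim: 1 - tanh²x = sech²x.
Reasoning: Divide cosh²x - sinh²x = 1 through by cosh²x (never zero): 1 - tanh²x = 1/cosh²x = sech²x.
So the two sides agree for every real x for which both sides are defined.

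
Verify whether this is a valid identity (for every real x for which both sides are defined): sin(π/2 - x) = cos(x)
Claim: sin(π/2 - x) = cos(x).
Reasoning: Use sin(u - v) = sin(u)cos(v) - cos(u)sin(v) with u = π/2, v = x: sin(π/2)cos(x) - cos(π/2)sin(x) = 1·cos(x) - 0·sin(x) = cos(x).
So the two sides agree for every real x for which both sides are defined.

Conclusion: Yes, this is an identity.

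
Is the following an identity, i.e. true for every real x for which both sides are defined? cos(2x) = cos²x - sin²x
Yes, this is an identity.

Claim: cos(2x) = cos²x - sin²x.
Reasoning: Put y = x in the addition formula cos(x+y) = cos(x)cos(y) - sin(x)sin(y): cos(2x) = cos²x - sin²x.
So the two sides agree for every real x for which both sides are defined.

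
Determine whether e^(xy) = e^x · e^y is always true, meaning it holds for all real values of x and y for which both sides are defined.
No, this is NOT an identity.

Claim: e^(xy) = e^x · e^y.
Test a specific point where both sides are defined: x = 3, y = 2.
LHS = e^(xy) ≈ 403.4288
RHS = e^x · e^y ≈ 148.4132
Since 403.4288 ≠ 148.4132, the equation fails at this point, so it cannot hold for all real values of x and y for which both sides are defined.
e^x · e^y = e^(x+y), not e^(xy).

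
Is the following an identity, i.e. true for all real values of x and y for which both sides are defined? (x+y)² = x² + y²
Claim: (x+y)² = x² + y².
Test a specific point where both sides are defined: x = 3/2, y = -1.
LHS = (x+y)² ≈ 0.2500
RHS = x² + y² ≈ 3.2500
Since 0.2500 ≠ 3.2500, the equation fails at this point, so it cannot hold for all real values of x and y for which both sides are defined.
The correct expansion is (x+y)² = x² + 2xy + y²; the cross term 2xy is missing.

Conclusion: No, this is NOT an identity.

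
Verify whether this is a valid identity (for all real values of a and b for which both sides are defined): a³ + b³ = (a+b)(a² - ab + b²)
Claim: a³ + b³ = (a+b)(a² - ab + b²).
Reasoning: Expand the right side: (a+b)(a² - ab + b²) = a³ - a²b + ab² + a²b - ab² + b³ = a³ + b³ (the middle terms cancel in pairs).
So the two sides agree for all real values of a and b for which both sides are defined.

Conclusion: Yes, this is an identity.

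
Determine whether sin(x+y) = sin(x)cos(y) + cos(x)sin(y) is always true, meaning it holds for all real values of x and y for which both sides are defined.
Claim: sin(x+y) = sin(x)cos(y) + cos(x)sin(y).
Reasoning: By Euler's formula e^(i(x+y)) = e^(ix)·e^(iy) = (cos x + i·sin x)(cos y + i·sin y). The imaginary part of the left side is sin(x+y); the imaginary part of the product is sin(x)cos(y) + cos(x)sin(y).
So the two sides agree for all real values of x and y for which both sides are defined.

Conclusion: Yes, this is an identity.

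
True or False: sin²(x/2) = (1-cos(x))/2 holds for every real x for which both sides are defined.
Claim: sin²(x/2) = (1-cos(x))/2.
Reasoning: Use cos(2θ) = 1 - 2sin²θ with θ = x/2: cos(x) = 1 - 2sin²(x/2). Solving for sin²(x/2) gives (1 - cos(x))/2.
So the two sides agree for every real x for which both sides are defined.

Conclusion: True.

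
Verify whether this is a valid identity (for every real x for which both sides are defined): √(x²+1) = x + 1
No, this is NOT an identity.

Claim: √(x²+1) = x + 1.
Test a specific point where both sides are defined: x = 3/2.
LHS = √(x²+1) ≈ 1.8028
RHS = x + 1 ≈ 2.5000
Since 1.8028 ≠ 2.5000, the equation fails at this point, so it cannot hold for every real x for which both sides are defined.
(x+1)² = x² + 2x + 1 ≠ x² + 1 unless x = 0.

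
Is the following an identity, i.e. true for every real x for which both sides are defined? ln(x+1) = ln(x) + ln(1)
No, this is NOT an identity.

Claim: ln(x+1) = ln(x) + ln(1).
Test a specific point where both sides are defined: x = 1/2.
LHS = ln(x+1) ≈ 0.4055
RHS = ln(x) + ln(1) ≈ -0.6931
Since 0.4055 ≠ -0.6931, the equation fails at this point, so it cannot hold for every real x for which both sides are defined.
ln(1) = 0, so the right side is just ln(x), which differs from ln(x+1).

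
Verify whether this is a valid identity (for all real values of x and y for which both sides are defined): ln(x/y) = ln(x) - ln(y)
Claim: ln(x/y) = ln(x) - ln(y).
Reasoning: Both sides are simultaneously defined only when x, y > 0. Write x = e^p, y = e^q. Then x/y = e^(p-q), so ln(x/y) = p - q = ln(x) - ln(y).
So the two sides agree for all real values of x and y for which both sides are defined.

Conclusion: Yes, this is an identity.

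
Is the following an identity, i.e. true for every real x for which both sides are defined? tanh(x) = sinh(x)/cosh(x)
Yes, this is an identity.

Claim: tanh(x) = sinh(x)/cosh(x).
Reasoning: tanh(x) is defined as sinh(x)/cosh(x) = (e^x - e^-x)/(e^x + e^-x); cosh(x) ≥ 1 is never zero, so this holds for every real x.
So the two sides agree for every real x for which both sides are defined.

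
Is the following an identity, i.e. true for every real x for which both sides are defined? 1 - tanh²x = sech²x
Yes, this is an identity.

Claim: 1 - tanh²x = sech²x.
Reasoning: Divide cosh²x - sinh²x = 1 through by cosh²x (never zero): 1 - tanh²x = 1/cosh²x = sech²x.
So the two sides agree for every real x for which both sides are defined.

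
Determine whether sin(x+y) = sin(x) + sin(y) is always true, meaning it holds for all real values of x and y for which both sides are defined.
Claim: sin(x+y) = sin(x) + sin(y).
Test a specific point where both sides are defined: x = 2π/3, y = -π/4.
LHS = sin(x+y) ≈ 0.9659
RHS = sin(x) + sin(y) ≈ 0.1589
Since 0.9659 ≠ 0.1589, the equation fails at this point, so it cannot hold for all real values of x and y for which both sides are defined.
The correct expansion is sin(x+y) = sin(x)cos(y) + cos(x)sin(y); sine is not additive.

Conclusion: No, this is NOT an identity.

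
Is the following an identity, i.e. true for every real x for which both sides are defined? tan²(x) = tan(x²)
No, this is NOT an identity.

Claim: tan²(x) = tan(x²).
Test a specific point where both sides are defined: x = -π/4.
LHS = tan²(x) ≈ 1.0000
RHS = tan(x²) ≈ 0.7092
Since 1.0000 ≠ 0.7092, the equation fails at this point, so it cannot hold for every real x for which both sides are defined.
tan²(x) means (tan x)², squaring the output; tan(x²) squares the input. These are different functions.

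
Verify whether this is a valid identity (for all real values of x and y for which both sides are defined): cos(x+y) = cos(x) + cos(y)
Claim: cos(x+y) = cos(x) + cos(y).
Test a specific point where both sides are defined: x = -π/4, y = π/3.
LHS = cos(x+y) ≈ 0.9659
RHS = cos(x) + cos(y) ≈ 1.2071
Since 0.9659 ≠ 1.2071, the equation fails at this point, so it cannot hold for all real values of x and y for which both sides are defined.
The correct expansion is cos(x+y) = cos(x)cos(y) - sin(x)sin(y); cosine is not additive.

Conclusion: No, this is NOT an identity.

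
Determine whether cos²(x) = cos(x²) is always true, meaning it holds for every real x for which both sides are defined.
No, this is NOT an identity.

Claim: cos²(x) = cos(x²).
Test a specific point where both sides are defined: x = -π/2.
LHS = cos²(x) ≈ 0.0000
RHS = cos(x²) ≈ -0.7812
Since 0.0000 ≠ -0.7812, the equation fails at this point, so it cannot hold for every real x for which both sides are defined.
cos²(x) means (cos x)², squaring the output; cos(x²) squares the input. These are different functions.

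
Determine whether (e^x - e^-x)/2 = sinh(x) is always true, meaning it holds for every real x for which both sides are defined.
Yes, this is an identity.

Claim: (e^x - e^-x)/2 = sinh(x).
Reasoning: This is exactly the definition of the hyperbolic sine: sinh(x) := (e^x - e^-x)/2.
So the two sides agree for every real x for which both sides are defined.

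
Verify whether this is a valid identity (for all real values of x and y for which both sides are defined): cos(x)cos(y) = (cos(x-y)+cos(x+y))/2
Yes, this is an identity.

Claim: cos(x)cos(y) = (cos(x-y)+cos(x+y))/2.
Reasoning: cos(x-y) = cos(x)cos(y) + sin(x)sin(y) and cos(x+y) = cos(x)cos(y) - sin(x)sin(y). Adding, cos(x-y) + cos(x+y) = 2cos(x)cos(y); divide by 2.
So the two sides agree for all real values of x and y for which both sides are defined.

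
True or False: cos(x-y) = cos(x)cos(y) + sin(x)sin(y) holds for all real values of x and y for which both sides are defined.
Claim: cos(x-y) = cos(x)cos(y) + sin(x)sin(y).
Reasoning: Replace y by -y in cos(x+y) = cos(x)cos(y) - sin(x)sin(y) and use cos(-y) = cos(y), sin(-y) = -sin(y): cos(x-y) = cos(x)cos(y) + sin(x)sin(y).
So the two sides agree for all real values of x and y for which both sides are defined.

Conclusion: True.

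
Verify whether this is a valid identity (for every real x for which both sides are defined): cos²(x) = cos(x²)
Claim: cos²(x) = cos(x²).
Test a specific point where both sides are defined: x = -π/4.
LHS = cos²(x) ≈ 0.5000
RHS = cos(x²) ≈ 0.8157
Since 0.5000 ≠ 0.8157, the equation fails at this point, so it cannot hold for every real x for which both sides are defined.
cos²(x) means (cos x)², squaring the output; cos(x²) squares the input. These are different functions.

Conclusion: No, this is NOT an identity.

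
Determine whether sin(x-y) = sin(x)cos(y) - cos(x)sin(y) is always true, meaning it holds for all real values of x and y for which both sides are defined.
Claim: sin(x-y) = sin(x)cos(y) - cos(x)sin(y).
Reasoning: Replace y by -y in sin(x+y) = sin(x)cos(y) + cos(x)sin(y) and use cos(-y) = cos(y), sin(-y) = -sin(y): sin(x-y) = sin(x)cos(y) - cos(x)sin(y).
So the two sides agree for all real values of x and y for which both sides are defined.

Conclusion: Yes, this is an identity.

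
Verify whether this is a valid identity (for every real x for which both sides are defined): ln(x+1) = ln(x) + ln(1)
No, this is NOT an identity.

Claim: ln(x+1) = ln(x) + ln(1).
Test a specific point where both sides are defined: x = 1/2.
LHS = ln(x+1) ≈ 0.4055
RHS = ln(x) + ln(1) ≈ -0.6931
Since 0.4055 ≠ -0.6931, the equation fails at this point, so it cannot hold for every real x for which both sides are defined.
ln(1) = 0, so the right side is just ln(x), which differs from ln(x+1).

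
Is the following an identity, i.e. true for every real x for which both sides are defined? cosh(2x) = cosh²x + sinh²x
Yes, this is an identity.

Claim: cosh(2x) = cosh²x + sinh²x.
Reasoning: cosh²x = (e^(2x) + 2 + e^(-2x))/4 and sinh²x = (e^(2x) - 2 + e^(-2x))/4. Adding gives (2e^(2x) + 2e^(-2x))/4 = (e^(2x) + e^(-2x))/2 = cosh(2x).
So the two sides agree for every real x for which both sides are defined.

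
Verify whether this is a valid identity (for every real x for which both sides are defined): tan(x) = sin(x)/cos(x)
Claim: tan(x) = sin(x)/cos(x).
Reasoning: For an angle x whose terminal point on the unit circle is (cos x, sin x), tan(x) is defined as the ratio (second coordinate)/(first coordinate) = sin(x)/cos(x), wherever cos(x) ≠ 0.
So the two sides agree for every real x for which both sides are defined.

Conclusion: Yes, this is an identity.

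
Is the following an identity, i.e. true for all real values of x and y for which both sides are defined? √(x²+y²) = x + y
No, this is NOT an identity.

Claim: √(x²+y²) = x + y.
Test a specific point where both sides are defined: x = -2, y = 4.
LHS = √(x²+y²) ≈ 4.4721
RHS = x + y ≈ 2.0000
Since 4.4721 ≠ 2.0000, the equation fails at this point, so it cannot hold for all real values of x and y for which both sides are defined.
(x+y)² = x² + 2xy + y², not x² + y², so the square root does not split this way.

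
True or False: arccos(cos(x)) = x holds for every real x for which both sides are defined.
Claim: arccos(cos(x)) = x.
Test a specific point where both sides are defined: x = -π/6.
LHS = arccos(cos(x)) ≈ 0.5236
RHS = x ≈ -0.5236
Since 0.5236 ≠ -0.5236, the equation fails at this point, so it cannot hold for every real x for which both sides are defined.
arccos only returns values in [0, π], so arccos(cos(x)) = x holds only for x in that interval, not for all real x.

Conclusion: False.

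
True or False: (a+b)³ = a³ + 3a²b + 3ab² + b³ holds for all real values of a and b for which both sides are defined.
True.

Claim: (a+b)³ = a³ + 3a²b + 3ab² + b³.
Reasoning: (a+b)³ = (a+b)(a+b)² = (a+b)(a² + 2ab + b²) = a³ + 2a²b + ab² + a²b + 2ab² + b³ = a³ + 3a²b + 3ab² + b³.
So the two sides agree for all real values of a and b for which both sides are defined.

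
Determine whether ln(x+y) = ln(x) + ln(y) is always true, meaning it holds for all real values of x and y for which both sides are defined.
Claim: ln(x+y) = ln(x) + ln(y).
Test a specific point where both sides are defined: x = 1, y = 1.
LHS = ln(x+y) ≈ 0.6931
RHS = ln(x) + ln(y) ≈ 0.0000
Since 0.6931 ≠ 0.0000, the equation fails at this point, so it cannot hold for all real values of x and y for which both sides are defined.
ln(x) + ln(y) = ln(xy), not ln(x+y).

Conclusion: No, this is NOT an identity.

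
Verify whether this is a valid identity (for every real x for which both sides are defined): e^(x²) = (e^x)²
Claim: e^(x²) = (e^x)².
Test a specific point where both sides are defined: x = -1.
LHS = e^(x²) ≈ 2.7183
RHS = (e^x)² ≈ 0.1353
Since 2.7183 ≠ 0.1353, the equation fails at this point, so it cannot hold for every real x for which both sides are defined.
(e^x)² = e^(2x), and 2x ≠ x² in general.

Conclusion: No, this is NOT an identity.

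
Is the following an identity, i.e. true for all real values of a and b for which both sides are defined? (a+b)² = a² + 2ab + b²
Claim: (a+b)² = a² + 2ab + b².
Reasoning: Expand: (a+b)² = (a+b)(a+b) = a·a + a·b + b·a + b·b = a² + 2ab + b².
So the two sides agree for all real values of a and b for which both sides are defined.

Conclusion: Yes, this is an identity.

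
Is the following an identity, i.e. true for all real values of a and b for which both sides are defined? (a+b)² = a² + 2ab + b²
Yes, this is an identity.

Claim: (a+b)² = a² + 2ab + b².
Reasoning: Expand: (a+b)² = (a+b)(a+b) = a·a + a·b + b·a + b·b = a² + 2ab + b².
So the two sides agree for all real values of a and b for which both sides are defined.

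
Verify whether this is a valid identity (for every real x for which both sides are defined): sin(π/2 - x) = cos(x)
Claim: sin(π/2 - x) = cos(x).
Reasoning: Use sin(u - v) = sin(u)cos(v) - cos(u)sin(v) with u = π/2, v = x: sin(π/2)cos(x) - cos(π/2)sin(x) = 1·cos(x) - 0·sin(x) = cos(x).
So the two sides agree for every real x for which both sides are defined.

Conclusion: Yes, this is an identity.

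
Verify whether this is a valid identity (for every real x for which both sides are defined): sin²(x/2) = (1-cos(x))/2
Yes, this is an identity.

Claim: sin²(x/2) = (1-cos(x))/2.
Reasoning: Use cos(2θ) = 1 - 2sin²θ with θ = x/2: cos(x) = 1 - 2sin²(x/2). Solving for sin²(x/2) gives (1 - cos(x))/2.
So the two sides agree for every real x for which both sides are defined.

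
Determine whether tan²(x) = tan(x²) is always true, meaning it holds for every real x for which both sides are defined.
Claim: tan²(x) = tan(x²).
Test a specific point where both sides are defined: x = π/4.
LHS = tan²(x) ≈ 1.0000
RHS = tan(x²) ≈ 0.7092
Since 1.0000 ≠ 0.7092, the equation fails at this point, so it cannot hold for every real x for which both sides are defined.
tan²(x) means (tan x)², squaring the output; tan(x²) squares the input. These are different functions.

Conclusion: No, this is NOT an identity.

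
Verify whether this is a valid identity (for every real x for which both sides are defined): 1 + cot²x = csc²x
Yes, this is an identity.

Claim: 1 + cot²x = csc²x.
Reasoning: Start from sin²x + cos²x = 1 and divide every term by sin²x (allowed wherever cot x and csc x are defined): 1 + cot²x = 1/sin²x = csc²x.
So the two sides agree for every real x for which both sides are defined.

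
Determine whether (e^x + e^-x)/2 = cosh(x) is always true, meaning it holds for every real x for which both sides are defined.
Claim: (e^x + e^-x)/2 = cosh(x).
Reasoning: This is exactly the definition of the hyperbolic cosine: cosh(x) := (e^x + e^-x)/2.
So the two sides agree for every real x for which both sides are defined.

Conclusion: Yes, this is an identity.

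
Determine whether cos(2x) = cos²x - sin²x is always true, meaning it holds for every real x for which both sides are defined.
Claim: cos(2x) = cos²x - sin²x.
Reasoning: Put y = x in the addition formula cos(x+y) = cos(x)cos(y) - sin(x)sin(y): cos(2x) = cos²x - sin²x.
So the two sides agree for every real x for which both sides are defined.

Conclusion: Yes, this is an identity.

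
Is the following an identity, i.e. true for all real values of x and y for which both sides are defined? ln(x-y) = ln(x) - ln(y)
Claim: ln(x-y) = ln(x) - ln(y).
Test a specific point where both sides are defined: x = 3, y = 2.
LHS = ln(x-y) ≈ 0.0000
RHS = ln(x) - ln(y) ≈ 0.4055
Since 0.0000 ≠ 0.4055, the equation fails at this point, so it cannot hold for all real values of x and y for which both sides are defined.
ln(x) - ln(y) = ln(x/y), not ln(x-y).

Conclusion: No, this is NOT an identity.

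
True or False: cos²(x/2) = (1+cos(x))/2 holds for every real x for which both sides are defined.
Claim: cos²(x/2) = (1+cos(x))/2.
Reasoning: Use cos(2θ) = 2cos²θ - 1 with θ = x/2: cos(x) = 2cos²(x/2) - 1. Solving for cos²(x/2) gives (1 + cos(x))/2.
So the two sides agree for every real x for which both sides are defined.

Conclusion: True.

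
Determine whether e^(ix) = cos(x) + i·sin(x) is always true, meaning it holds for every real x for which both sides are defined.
Claim: e^(ix) = cos(x) + i·sin(x).
Reasoning: Euler's formula. Expand e^(ix) = Σ (ix)^k / k!. Since i² = -1, the even-k terms are Σ (-1)^m x^(2m)/(2m)! = cos(x) and the odd-k terms are i · Σ (-1)^m x^(2m+1)/(2m+1)! = i·sin(x).
So the two sides agree for every real x for which both sides are defined.

Conclusion: Yes, this is an identity.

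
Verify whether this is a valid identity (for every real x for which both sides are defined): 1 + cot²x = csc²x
Yes, this is an identity.

Claim: 1 + cot²x = csc²x.
Reasoning: Start from sin²x + cos²x = 1 and divide every term by sin²x (allowed wherever cot x and csc x are defined): 1 + cot²x = 1/sin²x = csc²x.
So the two sides agree for every real x for which both sides are defined.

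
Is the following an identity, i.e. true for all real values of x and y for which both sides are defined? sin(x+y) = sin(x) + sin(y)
Claim: sin(x+y) = sin(x) + sin(y).
Test a specific point where both sides are defined: x = π/2, y = π/2.
LHS = sin(x+y) ≈ 0.0000
RHS = sin(x) + sin(y) ≈ 2.0000
Since 0.0000 ≠ 2.0000, the equation fails at this point, so it cannot hold for all real values of x and y for which both sides are defined.
The correct expansion is sin(x+y) = sin(x)cos(y) + cos(x)sin(y); sine is not additive.

Conclusion: No, this is NOT an identity.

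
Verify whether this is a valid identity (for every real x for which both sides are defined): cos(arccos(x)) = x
Yes, this is an identity.

Claim: cos(arccos(x)) = x.
Reasoning: For -1 ≤ x ≤ 1 (where arccos is defined), arccos(x) is by definition an angle whose cosine equals x. Taking the cosine of that angle returns x. (Note the other order, arccos(cos x) = x, is NOT an identity.)
So the two sides agree for every real x for which both sides are defined.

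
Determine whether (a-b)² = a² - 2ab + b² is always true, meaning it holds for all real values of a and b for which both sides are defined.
Claim: (a-b)² = a² - 2ab + b².
Reasoning: Expand: (a-b)² = (a-b)(a-b) = a·a - a·b - b·a + b·b = a² - 2ab + b².
So the two sides agree for all real values of a and b for which both sides are defined.

Conclusion: Yes, this is an identity.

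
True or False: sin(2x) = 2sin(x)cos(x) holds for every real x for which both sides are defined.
True.

Claim: sin(2x) = 2sin(x)cos(x).
Reasoning: Put y = x in the addition formula sin(x+y) = sin(x)cos(y) + cos(x)sin(y): sin(2x) = sin(x)cos(x) + cos(x)sin(x) = 2sin(x)cos(x).
So the two sides agree for every real x for which both sides are defined.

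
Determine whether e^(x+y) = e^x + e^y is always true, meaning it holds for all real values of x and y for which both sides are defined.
No, this is NOT an identity.

Claim: e^(x+y) = e^x + e^y.
Test a specific point where both sides are defined: x = 5, y = 2.
LHS = e^(x+y) ≈ 1096.6332
RHS = e^x + e^y ≈ 155.8022
Since 1096.6332 ≠ 155.8022, the equation fails at this point, so it cannot hold for all real values of x and y for which both sides are defined.
The correct rule is e^(x+y) = e^x · e^y (a product, not a sum).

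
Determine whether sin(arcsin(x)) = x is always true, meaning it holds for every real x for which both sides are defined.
Yes, this is an identity.

Claim: sin(arcsin(x)) = x.
Reasoning: For -1 ≤ x ≤ 1 (where arcsin is defined), arcsin(x) is by definition an angle whose sine equals x. Taking the sine of that angle returns x. (Note the other order, arcsin(sin x) = x, is NOT an identity.)
So the two sides agree for every real x for which both sides are defined.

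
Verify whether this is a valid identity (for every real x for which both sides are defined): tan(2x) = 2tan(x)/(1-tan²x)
Claim: tan(2x) = 2tan(x)/(1-tan²x).
Reasoning: tan(2x) = sin(2x)/cos(2x) = 2sin(x)cos(x) / (cos²x - sin²x). Divide numerator and denominator by cos²x: 2tan(x) / (1 - tan²x).
So the two sides agree for every real x for which both sides are defined.

Conclusion: Yes, this is an identity.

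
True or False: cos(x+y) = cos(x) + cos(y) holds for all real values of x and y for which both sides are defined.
Claim: cos(x+y) = cos(x) + cos(y).
Test a specific point where both sides are defined: x = 2π/3, y = 3π/4.
LHS = cos(x+y) ≈ -0.2588
RHS = cos(x) + cos(y) ≈ -1.2071
Since -0.2588 ≠ -1.2071, the equation fails at this point, so it cannot hold for all real values of x and y for which both sides are defined.
The correct expansion is cos(x+y) = cos(x)cos(y) - sin(x)sin(y); cosine is not additive.

Conclusion: False.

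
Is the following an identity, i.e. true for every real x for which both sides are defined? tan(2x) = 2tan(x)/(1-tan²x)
Claim: tan(2x) = 2tan(x)/(1-tan²x).
Reasoning: tan(2x) = sin(2x)/cos(2x) = 2sin(x)cos(x) / (cos²x - sin²x). Divide numerator and denominator by cos²x: 2tan(x) / (1 - tan²x).
So the two sides agree for every real x for which both sides are defined.

Conclusion: Yes, this is an identity.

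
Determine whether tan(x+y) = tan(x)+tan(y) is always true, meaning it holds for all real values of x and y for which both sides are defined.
No, this is NOT an identity.

Claim: tan(x+y) = tan(x)+tan(y).
Test a specific point where both sides are defined: x = 3π/4, y = π/3.
LHS = tan(x+y) ≈ 0.2679
RHS = tan(x)+tan(y) ≈ 0.7321
Since 0.2679 ≠ 0.7321, the equation fails at this point, so it cannot hold for all real values of x and y for which both sides are defined.
The correct formula is tan(x+y) = (tan(x) + tan(y))/(1 - tan(x)tan(y)).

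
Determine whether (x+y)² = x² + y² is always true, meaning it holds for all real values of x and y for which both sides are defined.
Claim: (x+y)² = x² + y².
Test a specific point where both sides are defined: x = 2, y = 4.
LHS = (x+y)² ≈ 36.0000
RHS = x² + y² ≈ 20.0000
Since 36.0000 ≠ 20.0000, the equation fails at this point, so it cannot hold for all real values of x and y for which both sides are defined.
The correct expansion is (x+y)² = x² + 2xy + y²; the cross term 2xy is missing.

Conclusion: No, this is NOT an identity.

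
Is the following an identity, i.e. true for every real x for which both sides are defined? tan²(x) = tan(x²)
No, this is NOT an identity.

Claim: tan²(x) = tan(x²).
Test a specific point where both sides are defined: x = 2π/3.
LHS = tan²(x) ≈ 3.0000
RHS = tan(x²) ≈ 2.9590
Since 3.0000 ≠ 2.9590, the equation fails at this point, so it cannot hold for every real x for which both sides are defined.
tan²(x) means (tan x)², squaring the output; tan(x²) squares the input. These are different functions.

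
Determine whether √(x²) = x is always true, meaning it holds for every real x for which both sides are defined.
No, this is NOT an identity.

Claim: √(x²) = x.
Test a specific point where both sides are defined: x = -2.
LHS = √(x²) ≈ 2.0000
RHS = x ≈ -2.0000
Since 2.0000 ≠ -2.0000, the equation fails at this point, so it cannot hold for every real x for which both sides are defined.
√(x²) = |x|, which differs from x whenever x < 0 (both sides are defined for every real x).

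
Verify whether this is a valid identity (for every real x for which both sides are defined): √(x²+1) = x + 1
No, this is NOT an identity.

Claim: √(x²+1) = x + 1.
Test a specific point where both sides are defined: x = 2.
LHS = √(x²+1) ≈ 2.2361
RHS = x + 1 ≈ 3.0000
Since 2.2361 ≠ 3.0000, the equation fails at this point, so it cannot hold for every real x for which both sides are defined.
(x+1)² = x² + 2x + 1 ≠ x² + 1 unless x = 0.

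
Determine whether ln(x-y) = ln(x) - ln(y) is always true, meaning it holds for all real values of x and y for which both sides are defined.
Claim: ln(x-y) = ln(x) - ln(y).
Test a specific point where both sides are defined: x = 3, y = 2.
LHS = ln(x-y) ≈ 0.0000
RHS = ln(x) - ln(y) ≈ 0.4055
Since 0.0000 ≠ 0.4055, the equation fails at this point, so it cannot hold for all real values of x and y for which both sides are defined.
ln(x) - ln(y) = ln(x/y), not ln(x-y).

Conclusion: No, this is NOT an identity.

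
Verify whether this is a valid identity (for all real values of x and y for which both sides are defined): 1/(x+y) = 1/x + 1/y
Claim: 1/(x+y) = 1/x + 1/y.
Test a specific point where both sides are defined: x = 3, y = 3/2.
LHS = 1/(x+y) ≈ 0.2222
RHS = 1/x + 1/y ≈ 1.0000
Since 0.2222 ≠ 1.0000, the equation fails at this point, so it cannot hold for all real values of x and y for which both sides are defined.
1/x + 1/y = (x+y)/(xy), which is not 1/(x+y).

Conclusion: No, this is NOT an identity.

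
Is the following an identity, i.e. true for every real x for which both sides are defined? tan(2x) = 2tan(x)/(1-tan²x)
Yes, this is an identity.

Claim: tan(2x) = 2tan(x)/(1-tan²x).
Reasoning: tan(2x) = sin(2x)/cos(2x) = 2sin(x)cos(x) / (cos²x - sin²x). Divide numerator and denominator by cos²x: 2tan(x) / (1 - tan²x).
So the two sides agree for every real x for which both sides are defined.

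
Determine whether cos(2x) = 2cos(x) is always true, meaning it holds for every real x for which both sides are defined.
No, this is NOT an identity.

Claim: cos(2x) = 2cos(x).
Test a specific point where both sides are defined: x = 3π/4.
LHS = cos(2x) ≈ 0.0000
RHS = 2cos(x) ≈ -1.4142
Since 0.0000 ≠ -1.4142, the equation fails at this point, so it cannot hold for every real x for which both sides are defined.
The correct double-angle formula is cos(2x) = cos²x - sin²x.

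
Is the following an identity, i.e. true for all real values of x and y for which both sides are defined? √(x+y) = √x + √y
Claim: √(x+y) = √x + √y.
Test a specific point where both sides are defined: x = 5, y = 3.
LHS = √(x+y) ≈ 2.8284
RHS = √x + √y ≈ 3.9681
Since 2.8284 ≠ 3.9681, the equation fails at this point, so it cannot hold for all real values of x and y for which both sides are defined.
Squaring the right side gives x + 2√(xy) + y, not x + y.

Conclusion: No, this is NOT an identity.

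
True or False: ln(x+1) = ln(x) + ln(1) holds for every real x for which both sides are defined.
False.

Claim: ln(x+1) = ln(x) + ln(1).
Test a specific point where both sides are defined: x = 3.
LHS = ln(x+1) ≈ 1.3863
RHS = ln(x) + ln(1) ≈ 1.0986
Since 1.3863 ≠ 1.0986, the equation fails at this point, so it cannot hold for every real x for which both sides are defined.
ln(1) = 0, so the right side is just ln(x), which differs from ln(x+1).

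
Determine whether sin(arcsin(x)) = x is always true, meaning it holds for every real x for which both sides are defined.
Yes, this is an identity.

Claim: sin(arcsin(x)) = x.
Reasoning: For -1 ≤ x ≤ 1 (where arcsin is defined), arcsin(x) is by definition an angle whose sine equals x. Taking the sine of that angle returns x. (Note the other order, arcsin(sin x) = x, is NOT an identity.)
So the two sides agree for every real x for which both sides are defined.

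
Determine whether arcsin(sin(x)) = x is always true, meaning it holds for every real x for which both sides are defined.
Claim: arcsin(sin(x)) = x.
Test a specific point where both sides are defined: x = π.
LHS = arcsin(sin(x)) ≈ 0.0000
RHS = x ≈ 3.1416
Since 0.0000 ≠ 3.1416, the equation fails at this point, so it cannot hold for every real x for which both sides are defined.
arcsin only returns values in [-π/2, π/2], so arcsin(sin(x)) = x holds only for x in that interval, not for all real x.

Conclusion: No, this is NOT an identity.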